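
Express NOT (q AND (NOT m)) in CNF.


Step 1: Apply De Morgan: ¬(q ∧ (¬m)) = ¬q ∨ ¬(¬m).
Step 2: Eliminate any double negations (¬¬X = X).

(NOT q) OR m


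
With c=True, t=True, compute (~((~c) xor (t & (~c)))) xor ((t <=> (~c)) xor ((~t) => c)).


Substitute c=True, t=True:
… (earlier sub-steps elided)
~c = False
t & (~c) = True & False = False
(~c) xor (t & (~c)) = False xor False = False
~((~c) xor (t & (~c))) = True
~c = False
t <=> (~c) = True <=> False = False
~t = False
(~t) => c = False => True = True
(t <=> (~c)) xor ((~t) => c) = False xor True = True
(~((~c) xor (t & (~c)))) xor ((t <=> (~c)) xor ((~t) => c)) = True xor True = False

False


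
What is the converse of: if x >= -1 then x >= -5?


The converse of (P → Q) is (Q → P). It is not in general equivalent to the original.
Here P = 'x >= -1' and Q = 'x >= -5'.

If x >= -5, then x >= -1.


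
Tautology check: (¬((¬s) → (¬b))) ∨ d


Build the truth table over {b, d, s}:
b | d | s | φ
-------------
F | F | F | F
T | F | F | T
F | T | F | T
T | T | F | T
F | F | T | F
T | F | T | F
F | T | T | T
T | T | T | T
Counterexample at row 1: with b=F, d=F, s=F, the formula is F.

No, it is not a tautology.


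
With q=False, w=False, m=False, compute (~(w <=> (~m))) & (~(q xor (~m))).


Substitute q=False, w=False, m=False:
~m = True
w <=> (~m) = False <=> True = False
~(w <=> (~m)) = True
~m = True
q xor (~m) = False xor True = True
~(q xor (~m)) = False
(~(w <=> (~m))) & (~(q xor (~m))) = True & False = False

False


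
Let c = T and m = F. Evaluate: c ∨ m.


Disjunction is false only when both operands are false.
Substitute: c=T, m=F.
T ∨ F evaluates to T.

T


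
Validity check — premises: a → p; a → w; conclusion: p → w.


This is (no valid rule). There exist truth assignments where the premises are all true but the conclusion is false.

Invalid.


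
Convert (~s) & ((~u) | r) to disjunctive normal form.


Step 1: Distribute ∧ over ∨: (¬s) ∧ ((¬u) ∨ r) = ((¬s) ∧ (¬u)) ∨ ((¬s) ∧ r).

((~s) & (~u)) | ((~s) & r)


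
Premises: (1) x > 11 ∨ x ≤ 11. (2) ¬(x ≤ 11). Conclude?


Disjunctive syllogism: from (P ∨ Q) and ¬P, infer Q.
One disjunct, 'x ≤ 11', is ruled out; the other must hold.

x > 11


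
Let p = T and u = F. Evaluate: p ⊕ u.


Exclusive or is true when exactly one operand is true.
Substitute: p=T, u=F.
T ⊕ F evaluates to T.

T


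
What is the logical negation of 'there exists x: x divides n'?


¬(for all x: φ) = there exists x: ¬φ, and ¬(there exists x: φ) = for all x: ¬φ.
Apply to the existential statement.

for all x: NOT(x divides n)


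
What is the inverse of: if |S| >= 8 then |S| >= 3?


The inverse of (P → Q) is (¬P → ¬Q). It is equivalent to the converse, not to the original.
Here P = '|S| >= 8' and Q = '|S| >= 3'.

If not (|S| >= 8), then not (|S| >= 3).


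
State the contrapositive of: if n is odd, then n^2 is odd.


The contrapositive of (P → Q) is (¬Q → ¬P); it is logically equivalent to the original.
Here P = 'n is odd' and Q = 'n^2 is odd'.

If not (n^2 is odd), then not (n is odd).


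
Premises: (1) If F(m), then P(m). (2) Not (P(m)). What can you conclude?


Modus tollens: from (P → Q) and ¬Q, infer ¬P.
Q = 'P(m)' is denied; since P → Q, P must also fail.

Not (F(m)).


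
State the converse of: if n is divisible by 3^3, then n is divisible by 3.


The converse of (P → Q) is (Q → P). It is not in general equivalent to the original.
Here P = 'n is divisible by 3^3' and Q = 'n is divisible by 3'.

If n is divisible by 3, then n is divisible by 3^3.


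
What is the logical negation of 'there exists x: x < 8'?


¬(for all x: φ) = there exists x: ¬φ, and ¬(there exists x: φ) = for all x: ¬φ.
Apply to the existential statement.

for all x: NOT(x < 8)


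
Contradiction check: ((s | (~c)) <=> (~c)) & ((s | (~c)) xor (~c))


Truth table over {c, s}:
c | s | φ
---------
False | False | False
True | False | False
False | True | False
True | True | False
Every row is false.

Yes, it is a contradiction.


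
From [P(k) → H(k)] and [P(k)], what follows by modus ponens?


Modus ponens: from (P → Q) and P, infer Q.
P = 'P(k)' is asserted, and P → Q holds, so Q follows.

H(k).


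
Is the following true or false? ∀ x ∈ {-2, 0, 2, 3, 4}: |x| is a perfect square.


Evaluate the predicate on each element: -2:F, 0:T, 2:F, 3:F, 4:T.
Counterexample x = -2 fails the predicate.

F


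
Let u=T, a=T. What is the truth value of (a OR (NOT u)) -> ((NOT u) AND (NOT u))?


Substitute u=T, a=T:
NOT u = F
a OR (NOT u) = T OR F = T
NOT u = F
NOT u = F
(NOT u) AND (NOT u) = F AND F = F
(a OR (NOT u)) -> ((NOT u) AND (NOT u)) = T -> F = F

F


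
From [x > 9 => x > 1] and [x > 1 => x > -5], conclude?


Hypothetical syllogism: from (P → Q) and (Q → R), infer (P → R).
Chain the two implications through the shared middle term 'x > 1'.

x > 9 => x > -5


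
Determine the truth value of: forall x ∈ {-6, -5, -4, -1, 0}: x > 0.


Evaluate the predicate on each element: -6:False, -5:False, -4:False, -1:False, 0:False.
Counterexample x = -6 fails the predicate.

False


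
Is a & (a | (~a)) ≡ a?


Compare truth tables:
a | φ | ψ
---------
False | False | False
True | True | True
The columns φ and ψ agree on every row.

Yes, they are logically equivalent.


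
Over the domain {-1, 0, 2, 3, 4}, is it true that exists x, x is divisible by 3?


Evaluate the predicate on each element: -1:False, 0:True, 2:False, 3:True, 4:False.
Witness x = 0 satisfies the predicate.

True


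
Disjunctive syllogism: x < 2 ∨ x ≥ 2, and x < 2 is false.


Disjunctive syllogism: from (P ∨ Q) and ¬P, infer Q.
One disjunct, 'x < 2', is ruled out; the other must hold.

x ≥ 2


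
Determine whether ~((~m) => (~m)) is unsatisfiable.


Truth table over {m}:
m | φ
-----
False | False
True | False
Every row is false.

Yes, it is a contradiction.


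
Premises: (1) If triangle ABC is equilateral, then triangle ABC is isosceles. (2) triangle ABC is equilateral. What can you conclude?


Modus ponens: from (P → Q) and P, infer Q.
P = 'triangle ABC is equilateral' is asserted, and P → Q holds, so Q follows.

triangle ABC is isosceles.


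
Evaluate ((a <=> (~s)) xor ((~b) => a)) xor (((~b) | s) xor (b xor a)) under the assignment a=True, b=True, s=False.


Substitute a=True, b=True, s=False:
~s = True
a <=> (~s) = True <=> True = True
~b = False
(~b) => a = False => True = True
(a <=> (~s)) xor ((~b) => a) = True xor True = False
~b = False
(~b) | s = False | False = False
b xor a = True xor True = False
((~b) | s) xor (b xor a) = False xor False = False
((a <=> (~s)) xor ((~b) => a)) xor (((~b) | s) xor (b xor a)) = False xor False = False

False


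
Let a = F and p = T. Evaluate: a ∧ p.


Conjunction is true only when both operands are true.
Substitute: a=F, p=T.
F ∧ T evaluates to F.

F


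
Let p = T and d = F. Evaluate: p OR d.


Disjunction is false only when both operands are false.
Substitute: p=T, d=F.
T OR F evaluates to T.

T


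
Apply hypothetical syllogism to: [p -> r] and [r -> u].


Hypothetical syllogism: from (P → Q) and (Q → R), infer (P → R).
Chain the two implications through the shared middle term 'r'.

p -> u


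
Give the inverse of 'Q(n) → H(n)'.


The inverse of (P → Q) is (¬P → ¬Q). It is equivalent to the converse, not to the original.
Here P = 'Q(n)' and Q = 'H(n)'.

If not (Q(n)), then not (H(n)).


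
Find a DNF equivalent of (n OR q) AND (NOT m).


Step 1: Distribute ∧ over ∨: (n ∨ q) ∧ (¬m) = (n ∧ (¬m)) ∨ (q ∧ (¬m)).

(n AND (NOT m)) OR (q AND (NOT m))


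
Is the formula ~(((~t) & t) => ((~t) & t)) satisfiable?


Check all 2 assignments over {t}:
t | φ
-----
False | False
True | False
No assignment makes the formula true.

Unsatisfiable.


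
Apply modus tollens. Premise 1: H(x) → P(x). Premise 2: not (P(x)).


Modus tollens: from (P → Q) and ¬Q, infer ¬P.
Q = 'P(x)' is denied; since P → Q, P must also fail.

Not (H(x)).


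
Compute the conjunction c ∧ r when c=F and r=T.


Conjunction is true only when both operands are true.
Substitute: c=F, r=T.
F ∧ T evaluates to F.

F


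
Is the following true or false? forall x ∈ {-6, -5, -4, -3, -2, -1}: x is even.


Evaluate the predicate on each element: -6:True, -5:False, -4:True, -3:False, -2:True, -1:False.
Counterexample x = -5 fails the predicate.

False


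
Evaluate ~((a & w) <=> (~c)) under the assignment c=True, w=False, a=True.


Substitute c=True, w=False, a=True:
a & w = True & False = False
~c = False
(a & w) <=> (~c) = False <=> False = True
~((a & w) <=> (~c)) = False

False


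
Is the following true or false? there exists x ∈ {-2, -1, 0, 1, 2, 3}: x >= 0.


Evaluate the predicate on each element: -2:F, -1:F, 0:T, 1:T, 2:T, 3:T.
Witness x = 0 satisfies the predicate.

T


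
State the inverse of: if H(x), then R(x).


The inverse of (P → Q) is (¬P → ¬Q). It is equivalent to the converse, not to the original.
Here P = 'H(x)' and Q = 'R(x)'.

If not (H(x)), then not (R(x)).


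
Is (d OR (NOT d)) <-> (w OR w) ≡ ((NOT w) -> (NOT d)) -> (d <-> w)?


Compare truth tables:
d | w | φ | ψ
-------------
F | F | F | T
T | F | F | T
F | T | T | F
T | T | T | T
They differ at row 1 (d=F, w=F): φ=F but ψ=T.

No, they are not logically equivalent.


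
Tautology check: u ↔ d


Build the truth table over {d, u}:
d | u | φ
---------
F | F | T
T | F | F
F | T | F
T | T | T
Counterexample at row 2: with d=T, u=F, the formula is F.

No, it is not a tautology.


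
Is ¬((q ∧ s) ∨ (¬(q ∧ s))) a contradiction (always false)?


Truth table over {q, s}:
q | s | φ
---------
F | F | F
T | F | F
F | T | F
T | T | F
Every row is false.

Yes, it is a contradiction.


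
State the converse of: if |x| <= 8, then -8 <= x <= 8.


The converse of (P → Q) is (Q → P). It is not in general equivalent to the original.
Here P = '|x| <= 8' and Q = '-8 <= x <= 8'.

If -8 <= x <= 8, then |x| <= 8.


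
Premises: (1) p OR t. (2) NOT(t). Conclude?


Disjunctive syllogism: from (P ∨ Q) and ¬P, infer Q.
One disjunct, 't', is ruled out; the other must hold.

p


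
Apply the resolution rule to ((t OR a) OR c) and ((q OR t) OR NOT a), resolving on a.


The clauses contain complementary literals a and NOTa.
Resolution eliminates this pair and disjoins the remaining literals (merging duplicates).

((c OR t) OR q)


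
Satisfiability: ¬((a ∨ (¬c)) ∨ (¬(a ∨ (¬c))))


Check all 4 assignments over {a, c}:
a | c | φ
---------
F | F | F
T | F | F
F | T | F
T | T | F
No assignment makes the formula true.

Unsatisfiable.


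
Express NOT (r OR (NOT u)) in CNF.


Step 1: Apply De Morgan: ¬(r ∨ (¬u)) = ¬r ∧ ¬(¬u).
Step 2: Eliminate any double negations (¬¬X = X).

(NOT r) AND u


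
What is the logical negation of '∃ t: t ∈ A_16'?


¬(∀ x: φ) = ∃ x: ¬φ, and ¬(∃ x: φ) = ∀ x: ¬φ.
Apply to the existential statement.

∀ t: ¬(t ∈ A_16)


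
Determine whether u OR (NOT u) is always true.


Build the truth table over {u}:
u | φ
-----
F | T
T | T
Every row evaluates to true.

Yes, it is a tautology.


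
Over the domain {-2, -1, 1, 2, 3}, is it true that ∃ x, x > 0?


Evaluate the predicate on each element: -2:F, -1:F, 1:T, 2:T, 3:T.
Witness x = 1 satisfies the predicate.

T


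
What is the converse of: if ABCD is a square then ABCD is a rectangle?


The converse of (P → Q) is (Q → P). It is not in general equivalent to the original.
Here P = 'ABCD is a square' and Q = 'ABCD is a rectangle'.

If ABCD is a rectangle, then ABCD is a square.


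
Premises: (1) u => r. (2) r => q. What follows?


Hypothetical syllogism: from (P → Q) and (Q → R), infer (P → R).
Chain the two implications through the shared middle term 'r'.

u => q


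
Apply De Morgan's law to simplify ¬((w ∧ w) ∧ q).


De Morgan: the negation of a conjunction is the disjunction of the negations.
Distribute ¬ across ∧, flipping it to ∨, and negate each literal.

((¬w) ∨ (¬w)) ∨ (¬q)


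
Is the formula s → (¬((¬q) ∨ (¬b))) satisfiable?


Search for a satisfying assignment over {b, q, s}.
Try b=F, q=F, s=F: the formula evaluates to T.
A satisfying assignment exists.

Satisfiable.


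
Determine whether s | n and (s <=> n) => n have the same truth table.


Compare truth tables:
n | s | φ | ψ
-------------
False | False | False | False
True | False | True | True
False | True | True | True
True | True | True | True
The columns φ and ψ agree on every row.

Yes, they are logically equivalent.


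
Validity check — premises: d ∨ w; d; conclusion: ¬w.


This is affirming a disjunct (fallacy). There exist truth assignments where the premises are all true but the conclusion is false.

Invalid.


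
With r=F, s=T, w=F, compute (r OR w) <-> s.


Substitute r=F, s=T, w=F:
r OR w = F OR F = F
(r OR w) <-> s = F <-> T = F

F


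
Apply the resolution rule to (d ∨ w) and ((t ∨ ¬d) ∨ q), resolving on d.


The clauses contain complementary literals d and ¬d.
Resolution eliminates this pair and disjoins the remaining literals (merging duplicates).

((w ∨ t) ∨ q)


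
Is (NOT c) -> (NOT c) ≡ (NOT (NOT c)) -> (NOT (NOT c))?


Compare truth tables:
c | φ | ψ
---------
F | T | T
T | T | T
The columns φ and ψ agree on every row.

Yes, they are logically equivalent.


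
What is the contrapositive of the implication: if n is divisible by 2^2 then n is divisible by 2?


The contrapositive of (P → Q) is (¬Q → ¬P); it is logically equivalent to the original.
Here P = 'n is divisible by 2^2' and Q = 'n is divisible by 2'.

If not (n is divisible by 2), then not (n is divisible by 2^2).


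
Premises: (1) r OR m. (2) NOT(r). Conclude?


Disjunctive syllogism: from (P ∨ Q) and ¬P, infer Q.
One disjunct, 'r', is ruled out; the other must hold.

m


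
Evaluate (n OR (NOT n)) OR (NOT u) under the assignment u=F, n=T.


Substitute u=F, n=T:
NOT n = F
n OR (NOT n) = T OR F = T
NOT u = T
(n OR (NOT n)) OR (NOT u) = T OR T = T

T


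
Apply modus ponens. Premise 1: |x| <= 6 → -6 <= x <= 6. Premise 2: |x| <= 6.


Modus ponens: from (P → Q) and P, infer Q.
P = '|x| <= 6' is asserted, and P → Q holds, so Q follows.

-6 <= x <= 6.


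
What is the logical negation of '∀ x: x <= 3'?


¬(∀ x: φ) = ∃ x: ¬φ, and ¬(∃ x: φ) = ∀ x: ¬φ.
Apply to the universal statement.

∃ x: ¬(x <= 3)


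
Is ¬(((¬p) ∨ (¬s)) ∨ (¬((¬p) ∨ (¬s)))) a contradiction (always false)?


Truth table over {p, s}:
p | s | φ
---------
F | F | F
T | F | F
F | T | F
T | T | F
Every row is false.

Yes, it is a contradiction.


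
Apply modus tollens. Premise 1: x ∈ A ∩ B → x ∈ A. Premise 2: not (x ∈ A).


Modus tollens: from (P → Q) and ¬Q, infer ¬P.
Q = 'x ∈ A' is denied; since P → Q, P must also fail.

Not (x ∈ A ∩ B).


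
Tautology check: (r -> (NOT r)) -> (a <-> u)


Build the truth table over {a, r, u}:
a | r | u | φ
-------------
F | F | F | T
T | F | F | F
F | T | F | T
T | T | F | T
F | F | T | F
T | F | T | T
F | T | T | T
T | T | T | T
Counterexample at row 2: with a=T, r=F, u=F, the formula is F.

No, it is not a tautology.


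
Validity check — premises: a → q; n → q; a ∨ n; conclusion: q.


This matches the form of proof by cases: the conclusion follows in every model of the premises.

Valid.


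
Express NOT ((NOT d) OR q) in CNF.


Step 1: Apply De Morgan: ¬((¬d) ∨ q) = ¬(¬d) ∧ ¬q.
Step 2: Eliminate any double negations (¬¬X = X).

d AND (NOT q)


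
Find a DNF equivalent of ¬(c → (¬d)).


Step 1: Rewrite implication then negate: ¬(¬c ∨ (¬d)) = c ∧ ¬(¬d).
Step 2: Eliminate any double negations (¬¬X = X).

c ∧ d


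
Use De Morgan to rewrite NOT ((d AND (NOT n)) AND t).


De Morgan: the negation of a conjunction is the disjunction of the negations.
Distribute NOT across AND, flipping it to OR, and negate each literal.

((NOT d) OR n) OR (NOT t)


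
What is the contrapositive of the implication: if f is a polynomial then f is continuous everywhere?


The contrapositive of (P → Q) is (¬Q → ¬P); it is logically equivalent to the original.
Here P = 'f is a polynomial' and Q = 'f is continuous everywhere'.

If not (f is continuous everywhere), then not (f is a polynomial).


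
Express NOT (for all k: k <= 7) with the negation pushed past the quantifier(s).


¬(for all x: φ) = there exists x: ¬φ, and ¬(there exists x: φ) = for all x: ¬φ.
Apply to the universal statement.

there exists k: NOT(k <= 7)


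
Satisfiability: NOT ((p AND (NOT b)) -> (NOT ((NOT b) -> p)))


Search for a satisfying assignment over {b, p}.
Try b=F, p=T: the formula evaluates to T.
A satisfying assignment exists.

Satisfiable.


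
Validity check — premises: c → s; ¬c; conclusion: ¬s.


This is denying the antecedent (fallacy). There exist truth assignments where the premises are all true but the conclusion is false.

Invalid.


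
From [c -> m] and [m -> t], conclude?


Hypothetical syllogism: from (P → Q) and (Q → R), infer (P → R).
Chain the two implications through the shared middle term 'm'.

c -> t


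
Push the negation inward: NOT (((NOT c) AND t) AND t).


De Morgan: the negation of a conjunction is the disjunction of the negations.
Distribute NOT across AND, flipping it to OR, and negate each literal.

(c OR (NOT t)) OR (NOT t)


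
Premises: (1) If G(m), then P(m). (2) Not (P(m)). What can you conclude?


Modus tollens: from (P → Q) and ¬Q, infer ¬P.
Q = 'P(m)' is denied; since P → Q, P must also fail.

Not (G(m)).


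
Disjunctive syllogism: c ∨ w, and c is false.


Disjunctive syllogism: from (P ∨ Q) and ¬P, infer Q.
One disjunct, 'c', is ruled out; the other must hold.

w


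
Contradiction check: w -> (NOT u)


Truth table over {u, w}:
u | w | φ
---------
F | F | T
T | F | T
F | T | T
T | T | F
Satisfying assignment at row 1: u=F, w=F gives T.

No, it is not a contradiction.


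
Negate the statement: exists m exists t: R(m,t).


Negation flips each quantifier (∀↔∃) and negates the inner predicate.
¬(exists m exists t: φ) = forall m forall t: ¬φ.

forall m forall t: ~(R(m,t))


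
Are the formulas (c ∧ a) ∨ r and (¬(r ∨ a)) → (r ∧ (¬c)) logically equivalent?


Compare truth tables:
a | c | r | φ | ψ
-----------------
F | F | F | F | F
T | F | F | F | T
F | T | F | F | F
T | T | F | T | T
F | F | T | T | T
T | F | T | T | T
F | T | T | T | T
T | T | T | T | T
They differ at row 2 (a=T, c=F, r=F): φ=F but ψ=T.

No, they are not logically equivalent.


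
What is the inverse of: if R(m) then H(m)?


The inverse of (P → Q) is (¬P → ¬Q). It is equivalent to the converse, not to the original.
Here P = 'R(m)' and Q = 'H(m)'.

If not (R(m)), then not (H(m)).


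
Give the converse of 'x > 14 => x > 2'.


The converse of (P → Q) is (Q → P). It is not in general equivalent to the original.
Here P = 'x > 14' and Q = 'x > 2'.

If x > 2, then x > 14.


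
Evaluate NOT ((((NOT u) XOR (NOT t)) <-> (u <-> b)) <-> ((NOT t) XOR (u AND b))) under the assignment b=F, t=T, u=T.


Substitute b=F, t=T, u=T:
NOT u = F
NOT t = F
(NOT u) XOR (NOT t) = F XOR F = F
u <-> b = T <-> F = F
((NOT u) XOR (NOT t)) <-> (u <-> b) = F <-> F = T
NOT t = F
u AND b = T AND F = F
(NOT t) XOR (u AND b) = F XOR F = F
(((NOT u) XOR (NOT t)) <-> (u <-> b)) <-> ((NOT t) XOR (u AND b)) = T <-> F = F
NOT ((((NOT u) XOR (NOT t)) <-> (u <-> b)) <-> ((NOT t) XOR (u AND b))) = T

T


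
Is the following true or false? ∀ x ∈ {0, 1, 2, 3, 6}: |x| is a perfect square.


Evaluate the predicate on each element: 0:T, 1:T, 2:F, 3:F, 6:F.
Counterexample x = 2 fails the predicate.

F


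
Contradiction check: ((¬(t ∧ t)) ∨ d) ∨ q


Truth table over {d, q, t}:
d | q | t | φ
-------------
F | F | F | T
T | F | F | T
F | T | F | T
T | T | F | T
F | F | T | F
T | F | T | T
F | T | T | T
T | T | T | T
Satisfying assignment at row 1: d=F, q=F, t=F gives T.

No, it is not a contradiction.


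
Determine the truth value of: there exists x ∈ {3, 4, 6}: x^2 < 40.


Evaluate the predicate on each element: 3:T, 4:T, 6:T.
Witness x = 3 satisfies the predicate.

T


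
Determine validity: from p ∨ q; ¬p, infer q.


This matches the form of disjunctive syllogism: the conclusion follows in every model of the premises.

Valid.


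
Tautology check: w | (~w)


Build the truth table over {w}:
w | φ
-----
False | True
True | True
Every row evaluates to true.

Yes, it is a tautology.


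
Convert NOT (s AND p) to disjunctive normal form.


Step 1: Apply De Morgan: ¬(s ∧ p) = ¬s ∨ ¬p.

(NOT s) OR (NOT p)


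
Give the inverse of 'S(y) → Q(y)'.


The inverse of (P → Q) is (¬P → ¬Q). It is equivalent to the converse, not to the original.
Here P = 'S(y)' and Q = 'Q(y)'.

If not (S(y)), then not (Q(y)).


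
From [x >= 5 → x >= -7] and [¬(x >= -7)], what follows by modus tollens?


Modus tollens: from (P → Q) and ¬Q, infer ¬P.
Q = 'x >= -7' is denied; since P → Q, P must also fail.

Not (x >= 5).


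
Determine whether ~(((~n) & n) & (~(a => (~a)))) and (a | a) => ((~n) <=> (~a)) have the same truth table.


Compare truth tables:
a | n | φ | ψ
-------------
False | False | True | True
True | False | True | False
False | True | True | True
True | True | True | True
They differ at row 2 (a=True, n=False): φ=True but ψ=False.

No, they are not logically equivalent.


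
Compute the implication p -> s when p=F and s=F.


Implication is false only when antecedent is true and consequent is false.
Substitute: p=F, s=F.
F -> F evaluates to T.

T


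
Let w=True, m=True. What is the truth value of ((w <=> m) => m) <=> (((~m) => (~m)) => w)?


Substitute w=True, m=True:
w <=> m = True <=> True = True
(w <=> m) => m = True => True = True
~m = False
~m = False
(~m) => (~m) = False => False = True
((~m) => (~m)) => w = True => True = True
((w <=> m) => m) <=> (((~m) => (~m)) => w) = True <=> True = True

True


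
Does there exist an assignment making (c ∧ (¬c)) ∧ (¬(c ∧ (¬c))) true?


Check all 2 assignments over {c}:
c | φ
-----
F | F
T | F
No assignment makes the formula true.

Unsatisfiable.


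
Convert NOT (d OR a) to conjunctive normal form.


Step 1: Apply De Morgan: ¬(d ∨ a) = ¬d ∧ ¬a.

(NOT d) AND (NOT a)


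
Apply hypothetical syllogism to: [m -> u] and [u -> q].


Hypothetical syllogism: from (P → Q) and (Q → R), infer (P → R).
Chain the two implications through the shared middle term 'u'.

m -> q


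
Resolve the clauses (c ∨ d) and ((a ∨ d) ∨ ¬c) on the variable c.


The clauses contain complementary literals c and ¬c.
Resolution eliminates this pair and disjoins the remaining literals (merging duplicates).

(d ∨ a)


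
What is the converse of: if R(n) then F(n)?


The converse of (P → Q) is (Q → P). It is not in general equivalent to the original.
Here P = 'R(n)' and Q = 'F(n)'.

If F(n), then R(n).


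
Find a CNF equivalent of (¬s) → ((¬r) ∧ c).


Step 1: Rewrite (¬s) → ((¬r) ∧ c) as ¬(¬s) ∨ ((¬r) ∧ c).
Step 2: Distribute ∨ over ∧.
Step 3: Eliminate any double negations (¬¬X = X).

(s ∨ (¬r)) ∧ (s ∨ c)


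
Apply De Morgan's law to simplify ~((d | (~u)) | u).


De Morgan: the negation of a disjunction is the conjunction of the negations.
Distribute ~ across |, flipping it to &, and negate each literal.

((~d) & u) & (~u)


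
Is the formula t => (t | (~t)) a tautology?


Build the truth table over {t}:
t | φ
-----
False | True
True | True
Every row evaluates to true.

Yes, it is a tautology.


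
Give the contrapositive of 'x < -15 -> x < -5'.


The contrapositive of (P → Q) is (¬Q → ¬P); it is logically equivalent to the original.
Here P = 'x < -15' and Q = 'x < -5'.

If not (x < -5), then not (x < -15).


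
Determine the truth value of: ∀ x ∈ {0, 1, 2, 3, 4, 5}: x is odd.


Evaluate the predicate on each element: 0:F, 1:T, 2:F, 3:T, 4:F, 5:T.
Counterexample x = 0 fails the predicate.

F


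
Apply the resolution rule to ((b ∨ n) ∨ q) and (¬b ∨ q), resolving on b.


The clauses contain complementary literals b and ¬b.
Resolution eliminates this pair and disjoins the remaining literals (merging duplicates).

(n ∨ q)


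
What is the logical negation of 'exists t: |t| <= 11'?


¬(forall x: φ) = exists x: ¬φ, and ¬(exists x: φ) = forall x: ¬φ.
Apply to the existential statement.

forall t: ~(|t| <= 11)


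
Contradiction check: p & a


Truth table over {a, p}:
a | p | φ
---------
False | False | False
True | False | False
False | True | False
True | True | True
Satisfying assignment at row 4: a=True, p=True gives True.

No, it is not a contradiction.


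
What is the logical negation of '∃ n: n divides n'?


¬(∀ x: φ) = ∃ x: ¬φ, and ¬(∃ x: φ) = ∀ x: ¬φ.
Apply to the existential statement.

∀ n: ¬(n divides n)


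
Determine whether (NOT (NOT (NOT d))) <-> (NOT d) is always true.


Build the truth table over {d}:
d | φ
-----
F | T
T | T
Every row evaluates to true.

Yes, it is a tautology.


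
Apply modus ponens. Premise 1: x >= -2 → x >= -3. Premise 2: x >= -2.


Modus ponens: from (P → Q) and P, infer Q.
P = 'x >= -2' is asserted, and P → Q holds, so Q follows.

x >= -3.


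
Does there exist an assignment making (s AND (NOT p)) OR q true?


Search for a satisfying assignment over {p, q, s}.
Try p=F, q=T, s=F: the formula evaluates to T.
A satisfying assignment exists.

Satisfiable.


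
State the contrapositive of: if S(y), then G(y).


The contrapositive of (P → Q) is (¬Q → ¬P); it is logically equivalent to the original.
Here P = 'S(y)' and Q = 'G(y)'.

If not (G(y)), then not (S(y)).


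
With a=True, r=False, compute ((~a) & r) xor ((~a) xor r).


Substitute a=True, r=False:
~a = False
(~a) & r = False & False = False
~a = False
(~a) xor r = False xor False = False
((~a) & r) xor ((~a) xor r) = False xor False = False

False


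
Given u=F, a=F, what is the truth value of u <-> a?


Biconditional is true when both operands have the same truth value.
Substitute: u=F, a=F.
F <-> F evaluates to T.

T


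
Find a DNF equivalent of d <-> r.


Step 1: d ↔ r is true exactly when both agree: (d ∧ r) ∨ (¬d ∧ ¬r).

(d AND r) OR ((NOT d) AND (NOT r))


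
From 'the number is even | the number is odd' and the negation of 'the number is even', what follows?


Disjunctive syllogism: from (P ∨ Q) and ¬P, infer Q.
One disjunct, 'the number is even', is ruled out; the other must hold.

the number is odd


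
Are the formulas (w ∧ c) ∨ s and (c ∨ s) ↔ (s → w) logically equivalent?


Compare truth tables:
c | s | w | φ | ψ
-----------------
F | F | F | F | F
T | F | F | F | T
F | T | F | T | F
T | T | F | T | F
F | F | T | F | F
T | F | T | T | T
F | T | T | T | T
T | T | T | T | T
They differ at row 2 (c=T, s=F, w=F): φ=F but ψ=T.

No, they are not logically equivalent.


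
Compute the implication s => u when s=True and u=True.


Implication is false only when antecedent is true and consequent is false.
Substitute: s=True, u=True.
True => True evaluates to True.

True


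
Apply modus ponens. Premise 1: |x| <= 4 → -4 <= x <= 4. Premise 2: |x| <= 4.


Modus ponens: from (P → Q) and P, infer Q.
P = '|x| <= 4' is asserted, and P → Q holds, so Q follows.

-4 <= x <= 4.


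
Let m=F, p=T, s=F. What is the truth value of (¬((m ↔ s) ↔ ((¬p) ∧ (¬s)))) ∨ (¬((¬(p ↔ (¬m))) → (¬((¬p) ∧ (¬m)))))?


Substitute m=F, p=T, s=F:
… (earlier sub-steps elided)
¬m = T
p ↔ (¬m) = T ↔ T = T
¬(p ↔ (¬m)) = F
¬p = F
¬m = T
(¬p) ∧ (¬m) = F ∧ T = F
¬((¬p) ∧ (¬m)) = T
(¬(p ↔ (¬m))) → (¬((¬p) ∧ (¬m))) = F → T = T
¬((¬(p ↔ (¬m))) → (¬((¬p) ∧ (¬m)))) = F
(¬((m ↔ s) ↔ ((¬p) ∧ (¬s)))) ∨ (¬((¬(p ↔ (¬m))) → (¬((¬p) ∧ (¬m))))) = T ∨ F = T

T


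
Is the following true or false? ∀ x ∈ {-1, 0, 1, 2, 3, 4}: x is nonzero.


Evaluate the predicate on each element: -1:T, 0:F, 1:T, 2:T, 3:T, 4:T.
Counterexample x = 0 fails the predicate.

F


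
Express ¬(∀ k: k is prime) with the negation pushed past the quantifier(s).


¬(∀ x: φ) = ∃ x: ¬φ, and ¬(∃ x: φ) = ∀ x: ¬φ.
Apply to the universal statement.

∃ k: ¬(k is prime)


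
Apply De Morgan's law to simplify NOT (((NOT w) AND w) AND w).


De Morgan: the negation of a conjunction is the disjunction of the negations.
Distribute NOT across AND, flipping it to OR, and negate each literal.

(w OR (NOT w)) OR (NOT w)


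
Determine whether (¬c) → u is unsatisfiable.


Truth table over {c, u}:
c | u | φ
---------
F | F | F
T | F | T
F | T | T
T | T | T
Satisfying assignment at row 2: c=T, u=F gives T.

No, it is not a contradiction.


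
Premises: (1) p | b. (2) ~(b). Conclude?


Disjunctive syllogism: from (P ∨ Q) and ¬P, infer Q.
One disjunct, 'b', is ruled out; the other must hold.

p


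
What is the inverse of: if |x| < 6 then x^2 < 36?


The inverse of (P → Q) is (¬P → ¬Q). It is equivalent to the converse, not to the original.
Here P = '|x| < 6' and Q = 'x^2 < 36'.

If not (|x| < 6), then not (x^2 < 36).


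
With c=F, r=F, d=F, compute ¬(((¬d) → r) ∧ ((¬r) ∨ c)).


Substitute c=F, r=F, d=F:
¬d = T
(¬d) → r = T → F = F
¬r = T
(¬r) ∨ c = T ∨ F = T
((¬d) → r) ∧ ((¬r) ∨ c) = F ∧ T = F
¬(((¬d) → r) ∧ ((¬r) ∨ c)) = T

T


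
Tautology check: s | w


Build the truth table over {s, w}:
s | w | φ
---------
False | False | False
True | False | True
False | True | True
True | True | True
Counterexample at row 1: with s=False, w=False, the formula is False.

No, it is not a tautology.


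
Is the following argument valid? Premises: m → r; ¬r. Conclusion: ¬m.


This matches the form of modus tollens: the conclusion follows in every model of the premises.

Valid.


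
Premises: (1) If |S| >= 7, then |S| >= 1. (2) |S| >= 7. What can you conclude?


Modus ponens: from (P → Q) and P, infer Q.
P = '|S| >= 7' is asserted, and P → Q holds, so Q follows.

|S| >= 1.


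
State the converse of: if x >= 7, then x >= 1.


The converse of (P → Q) is (Q → P). It is not in general equivalent to the original.
Here P = 'x >= 7' and Q = 'x >= 1'.

If x >= 1, then x >= 7.


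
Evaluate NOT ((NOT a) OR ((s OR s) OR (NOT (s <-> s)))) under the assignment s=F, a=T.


Substitute s=F, a=T:
NOT a = F
s OR s = F OR F = F
s <-> s = F <-> F = T
NOT (s <-> s) = F
(s OR s) OR (NOT (s <-> s)) = F OR F = F
(NOT a) OR ((s OR s) OR (NOT (s <-> s))) = F OR F = F
NOT ((NOT a) OR ((s OR s) OR (NOT (s <-> s)))) = T

T


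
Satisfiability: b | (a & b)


Search for a satisfying assignment over {a, b}.
Try a=False, b=True: the formula evaluates to True.
A satisfying assignment exists.

Satisfiable.


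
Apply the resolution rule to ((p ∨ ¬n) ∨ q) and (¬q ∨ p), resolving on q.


The clauses contain complementary literals q and ¬q.
Resolution eliminates this pair and disjoins the remaining literals (merging duplicates).

(p ∨ ¬n)


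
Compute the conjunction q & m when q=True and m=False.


Conjunction is true only when both operands are true.
Substitute: q=True, m=False.
True & False evaluates to False.

False


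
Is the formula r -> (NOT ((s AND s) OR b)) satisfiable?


Search for a satisfying assignment over {b, r, s}.
Try b=F, r=F, s=F: the formula evaluates to T.
A satisfying assignment exists.

Satisfiable.


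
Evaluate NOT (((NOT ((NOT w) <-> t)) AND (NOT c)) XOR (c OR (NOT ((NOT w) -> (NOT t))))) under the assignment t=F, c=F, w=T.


Substitute t=F, c=F, w=T:
… (earlier sub-steps elided)
NOT ((NOT w) <-> t) = F
NOT c = T
(NOT ((NOT w) <-> t)) AND (NOT c) = F AND T = F
NOT w = F
NOT t = T
(NOT w) -> (NOT t) = F -> T = T
NOT ((NOT w) -> (NOT t)) = F
c OR (NOT ((NOT w) -> (NOT t))) = F OR F = F
((NOT ((NOT w) <-> t)) AND (NOT c)) XOR (c OR (NOT ((NOT w) -> (NOT t)))) = F XOR F = F
NOT (((NOT ((NOT w) <-> t)) AND (NOT c)) XOR (c OR (NOT ((NOT w) -> (NOT t))))) = T

T


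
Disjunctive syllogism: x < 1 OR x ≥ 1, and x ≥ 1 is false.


Disjunctive syllogism: from (P ∨ Q) and ¬P, infer Q.
One disjunct, 'x ≥ 1', is ruled out; the other must hold.

x < 1


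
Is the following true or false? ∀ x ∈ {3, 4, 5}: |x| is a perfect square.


Evaluate the predicate on each element: 3:F, 4:T, 5:F.
Counterexample x = 3 fails the predicate.

F


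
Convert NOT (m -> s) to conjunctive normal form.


Step 1: Rewrite m → s as ¬m ∨ s.
Step 2: Negate: ¬(¬m ∨ s) = m ∧ ¬s (De Morgan + double negation).

m AND (NOT s)


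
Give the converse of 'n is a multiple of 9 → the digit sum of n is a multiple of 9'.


The converse of (P → Q) is (Q → P). It is not in general equivalent to the original.
Here P = 'n is a multiple of 9' and Q = 'the digit sum of n is a multiple of 9'.

If the digit sum of n is a multiple of 9, then n is a multiple of 9.


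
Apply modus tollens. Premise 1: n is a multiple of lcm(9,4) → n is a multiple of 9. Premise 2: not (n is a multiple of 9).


Modus tollens: from (P → Q) and ¬Q, infer ¬P.
Q = 'n is a multiple of 9' is denied; since P → Q, P must also fail.

Not (n is a multiple of lcm(9,4)).


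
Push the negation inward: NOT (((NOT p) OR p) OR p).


De Morgan: the negation of a disjunction is the conjunction of the negations.
Distribute NOT across OR, flipping it to AND, and negate each literal.

(p AND (NOT p)) AND (NOT p)


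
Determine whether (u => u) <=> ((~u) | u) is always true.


Build the truth table over {u}:
u | φ
-----
False | True
True | True
Every row evaluates to true.

Yes, it is a tautology.


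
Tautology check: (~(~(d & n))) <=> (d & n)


Build the truth table over {d, n}:
d | n | φ
---------
False | False | True
True | False | True
False | True | True
True | True | True
Every row evaluates to true.

Yes, it is a tautology.


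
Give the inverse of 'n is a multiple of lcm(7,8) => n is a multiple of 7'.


The inverse of (P → Q) is (¬P → ¬Q). It is equivalent to the converse, not to the original.
Here P = 'n is a multiple of lcm(7,8)' and Q = 'n is a multiple of 7'.

If not (n is a multiple of lcm(7,8)), then not (n is a multiple of 7).


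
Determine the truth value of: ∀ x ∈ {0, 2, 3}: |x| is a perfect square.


Evaluate the predicate on each element: 0:T, 2:F, 3:F.
Counterexample x = 2 fails the predicate.

F


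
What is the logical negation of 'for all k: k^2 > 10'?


¬(for all x: φ) = there exists x: ¬φ, and ¬(there exists x: φ) = for all x: ¬φ.
Apply to the universal statement.

there exists k: NOT(k^2 > 10)


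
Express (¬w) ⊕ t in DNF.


Step 1: (¬w) ⊕ t is true exactly when they disagree: ((¬w) ∧ ¬t) ∨ (¬(¬w) ∧ t).
Step 2: Eliminate any double negations (¬¬X = X).

((¬w) ∧ (¬t)) ∨ (w ∧ t)


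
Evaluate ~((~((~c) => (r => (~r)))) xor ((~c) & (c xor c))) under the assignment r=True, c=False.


Substitute r=True, c=False:
~c = True
~r = False
r => (~r) = True => False = False
(~c) => (r => (~r)) = True => False = False
~((~c) => (r => (~r))) = True
~c = True
c xor c = False xor False = False
(~c) & (c xor c) = True & False = False
(~((~c) => (r => (~r)))) xor ((~c) & (c xor c)) = True xor False = True
~((~((~c) => (r => (~r)))) xor ((~c) & (c xor c))) = False

False


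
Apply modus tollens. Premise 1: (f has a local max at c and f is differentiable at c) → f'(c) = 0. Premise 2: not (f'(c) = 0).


Modus tollens: from (P → Q) and ¬Q, infer ¬P.
Q = 'f'(c) = 0' is denied; since P → Q, P must also fail.

Not ((f has a local max at c and f is differentiable at c)).


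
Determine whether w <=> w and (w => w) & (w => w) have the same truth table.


Compare truth tables:
w | φ | ψ
---------
False | True | True
True | True | True
The columns φ and ψ agree on every row.

Yes, they are logically equivalent.


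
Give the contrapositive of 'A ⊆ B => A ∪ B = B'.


The contrapositive of (P → Q) is (¬Q → ¬P); it is logically equivalent to the original.
Here P = 'A ⊆ B' and Q = 'A ∪ B = B'.

If not (A ∪ B = B), then not (A ⊆ B).


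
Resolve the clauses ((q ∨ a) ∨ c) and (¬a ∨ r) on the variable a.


The clauses contain complementary literals a and ¬a.
Resolution eliminates this pair and disjoins the remaining literals (merging duplicates).

((q ∨ c) ∨ r)


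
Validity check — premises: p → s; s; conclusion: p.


This is affirming the consequent (fallacy). There exist truth assignments where the premises are all true but the conclusion is false.

Invalid.


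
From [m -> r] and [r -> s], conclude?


Hypothetical syllogism: from (P → Q) and (Q → R), infer (P → R).
Chain the two implications through the shared middle term 'r'.

m -> s


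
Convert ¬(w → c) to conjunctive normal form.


Step 1: Rewrite w → c as ¬w ∨ c.
Step 2: Negate: ¬(¬w ∨ c) = w ∧ ¬c (De Morgan + double negation).

w ∧ (¬c)


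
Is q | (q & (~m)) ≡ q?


Compare truth tables:
m | q | φ | ψ
-------------
False | False | False | False
True | False | False | False
False | True | True | True
True | True | True | True
The columns φ and ψ agree on every row.

Yes, they are logically equivalent.


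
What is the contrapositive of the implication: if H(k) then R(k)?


The contrapositive of (P → Q) is (¬Q → ¬P); it is logically equivalent to the original.
Here P = 'H(k)' and Q = 'R(k)'.

If not (R(k)), then not (H(k)).


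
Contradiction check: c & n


Truth table over {c, n}:
c | n | φ
---------
False | False | False
True | False | False
False | True | False
True | True | True
Satisfying assignment at row 4: c=True, n=True gives True.

No, it is not a contradiction.


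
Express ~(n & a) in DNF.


Step 1: Apply De Morgan: ¬(n ∧ a) = ¬n ∨ ¬a.

(~n) | (~a)


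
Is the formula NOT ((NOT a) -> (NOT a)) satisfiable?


Check all 2 assignments over {a}:
a | φ
-----
F | F
T | F
No assignment makes the formula true.

Unsatisfiable.


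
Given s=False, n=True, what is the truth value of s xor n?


Exclusive or is true when exactly one operand is true.
Substitute: s=False, n=True.
False xor True evaluates to True.

True


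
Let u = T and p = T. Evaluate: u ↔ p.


Biconditional is true when both operands have the same truth value.
Substitute: u=T, p=T.
T ↔ T evaluates to T.

T


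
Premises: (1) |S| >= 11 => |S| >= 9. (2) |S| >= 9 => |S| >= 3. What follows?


Hypothetical syllogism: from (P → Q) and (Q → R), infer (P → R).
Chain the two implications through the shared middle term '|S| >= 9'.

|S| >= 11 => |S| >= 3


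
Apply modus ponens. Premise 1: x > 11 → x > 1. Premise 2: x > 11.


Modus ponens: from (P → Q) and P, infer Q.
P = 'x > 11' is asserted, and P → Q holds, so Q follows.

x > 1.


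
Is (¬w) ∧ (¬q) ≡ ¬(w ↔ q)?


Compare truth tables:
q | w | φ | ψ
-------------
F | F | T | F
T | F | F | T
F | T | F | T
T | T | F | F
They differ at row 1 (q=F, w=F): φ=T but ψ=F.

No, they are not logically equivalent.
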